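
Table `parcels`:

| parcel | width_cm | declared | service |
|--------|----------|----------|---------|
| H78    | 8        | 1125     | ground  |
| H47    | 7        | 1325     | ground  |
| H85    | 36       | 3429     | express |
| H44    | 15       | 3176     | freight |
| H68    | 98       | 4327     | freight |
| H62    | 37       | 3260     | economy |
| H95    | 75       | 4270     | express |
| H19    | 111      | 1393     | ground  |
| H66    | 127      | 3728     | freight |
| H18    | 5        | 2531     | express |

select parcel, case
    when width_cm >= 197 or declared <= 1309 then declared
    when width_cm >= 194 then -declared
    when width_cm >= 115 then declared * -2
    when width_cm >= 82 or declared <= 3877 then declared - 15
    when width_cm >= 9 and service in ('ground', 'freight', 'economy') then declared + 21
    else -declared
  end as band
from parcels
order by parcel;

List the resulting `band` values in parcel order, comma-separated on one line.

parcel=H18: width_cm >= 82 or declared <= 3877 → 2516
parcel=H19: width_cm >= 82 or declared <= 3877 → 1378
parcel=H44: width_cm >= 82 or declared <= 3877 → 3161
parcel=H47: width_cm >= 82 or declared <= 3877 → 1310
parcel=H62: width_cm >= 82 or declared <= 3877 → 3245
parcel=H66: width_cm >= 115 → -7456
parcel=H68: width_cm >= 82 or declared <= 3877 → 4312
parcel=H78: width_cm >= 197 or declared <= 1309 → 1125
parcel=H85: width_cm >= 82 or declared <= 3877 → 3414
parcel=H95: ELSE → -4270

2516, 1378, 3161, 1310, 3245, -7456, 4312, 1125, 3414, -4270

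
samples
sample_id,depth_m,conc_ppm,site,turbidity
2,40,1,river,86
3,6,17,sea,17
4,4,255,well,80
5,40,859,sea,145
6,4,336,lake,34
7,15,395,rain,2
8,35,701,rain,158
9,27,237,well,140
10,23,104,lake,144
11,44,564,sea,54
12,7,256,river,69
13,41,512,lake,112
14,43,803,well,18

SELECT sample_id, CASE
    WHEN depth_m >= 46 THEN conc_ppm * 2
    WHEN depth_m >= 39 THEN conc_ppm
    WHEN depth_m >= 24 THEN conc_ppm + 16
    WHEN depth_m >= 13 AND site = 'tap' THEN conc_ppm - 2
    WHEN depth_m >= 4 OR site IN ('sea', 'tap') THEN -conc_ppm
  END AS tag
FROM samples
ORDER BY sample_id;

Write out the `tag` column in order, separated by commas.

sample_id=2: depth_m >= 39 → 1
sample_id=3: depth_m >= 4 OR site IN ('sea', 'tap') → -17
sample_id=4: depth_m >= 4 OR site IN ('sea', 'tap') → -255
sample_id=5: depth_m >= 39 → 859
sample_id=6: depth_m >= 4 OR site IN ('sea', 'tap') → -336
sample_id=7: depth_m >= 4 OR site IN ('sea', 'tap') → -395
sample_id=8: depth_m >= 24 → 717
sample_id=9: depth_m >= 24 → 253
sample_id=10: depth_m >= 4 OR site IN ('sea', 'tap') → -104
sample_id=11: depth_m >= 39 → 564
sample_id=12: depth_m >= 4 OR site IN ('sea', 'tap') → -256
sample_id=13: depth_m >= 39 → 512
sample_id=14: depth_m >= 39 → 803

1, -17, -255, 859, -336, -395, 717, 253, -104, 564, -256, 512, 803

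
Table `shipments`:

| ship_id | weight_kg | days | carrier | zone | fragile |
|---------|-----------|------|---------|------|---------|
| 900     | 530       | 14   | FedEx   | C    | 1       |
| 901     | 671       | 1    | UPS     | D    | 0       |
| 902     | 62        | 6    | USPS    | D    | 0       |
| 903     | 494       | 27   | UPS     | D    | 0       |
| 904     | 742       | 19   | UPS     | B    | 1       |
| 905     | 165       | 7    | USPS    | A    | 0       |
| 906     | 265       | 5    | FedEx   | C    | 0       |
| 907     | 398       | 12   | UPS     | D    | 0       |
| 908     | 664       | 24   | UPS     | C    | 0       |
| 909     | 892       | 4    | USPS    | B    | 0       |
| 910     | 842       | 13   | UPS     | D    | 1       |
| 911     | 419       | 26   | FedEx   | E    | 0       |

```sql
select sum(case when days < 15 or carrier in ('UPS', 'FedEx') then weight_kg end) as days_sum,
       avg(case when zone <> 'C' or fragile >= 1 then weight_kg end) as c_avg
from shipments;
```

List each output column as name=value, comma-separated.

days_sum=6144, c_avg=521.5

[days_sum: days < 15 or carrier in ('UPS', 'FedEx')]
ship_id=900: ✓ → 530
ship_id=901: ✓ → 671
ship_id=902: ✓ → 62
ship_id=903: ✓ → 494
ship_id=904: ✓ → 742
ship_id=905: ✓ → 165
ship_id=906: ✓ → 265
ship_id=907: ✓ → 398
ship_id=908: ✓ → 664
ship_id=909: ✓ → 892
ship_id=910: ✓ → 842
ship_id=911: ✓ → 419
days_sum = 530 + 671 + 62 + 494 + 742 + 165 + 265 + 398 + 664 + 892 + 842 + 419 = 6144
—
[c_avg: zone <> 'C' or fragile >= 1]
ship_id=900: ✓ → 530
ship_id=901: ✓ → 671
ship_id=902: ✓ → 62
ship_id=903: ✓ → 494
ship_id=904: ✓ → 742
ship_id=905: ✓ → 165
ship_id=906: ✗
ship_id=907: ✓ → 398
ship_id=908: ✗
ship_id=909: ✓ → 892
ship_id=910: ✓ → 842
ship_id=911: ✓ → 419
c_avg = (530 + 671 + 62 + 494 + 742 + 165 + 398 + 892 + 842 + 419) / 10 = 521.5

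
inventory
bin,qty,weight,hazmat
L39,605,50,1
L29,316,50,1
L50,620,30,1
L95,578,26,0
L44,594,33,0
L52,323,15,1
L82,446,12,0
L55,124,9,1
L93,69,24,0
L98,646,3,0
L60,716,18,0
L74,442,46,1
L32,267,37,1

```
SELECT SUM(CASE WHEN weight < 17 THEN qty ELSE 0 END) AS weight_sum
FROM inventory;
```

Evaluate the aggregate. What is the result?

bin=L39: ✗
bin=L29: ✗
bin=L50: ✗
bin=L95: ✗
bin=L44: ✗
bin=L52: ✓ → 323
bin=L82: ✓ → 446
bin=L55: ✓ → 124
bin=L93: ✗
bin=L98: ✓ → 646
bin=L60: ✗
bin=L74: ✗
bin=L32: ✗
weight_sum = 323 + 446 + 124 + 646 = 1539

1539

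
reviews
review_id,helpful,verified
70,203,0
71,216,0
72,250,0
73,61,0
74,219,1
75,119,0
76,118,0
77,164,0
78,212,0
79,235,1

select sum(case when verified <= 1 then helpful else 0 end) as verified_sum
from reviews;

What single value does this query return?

1797

review_id=70: ✓ → 203
review_id=71: ✓ → 216
review_id=72: ✓ → 250
review_id=73: ✓ → 61
review_id=74: ✓ → 219
review_id=75: ✓ → 119
review_id=76: ✓ → 118
review_id=77: ✓ → 164
review_id=78: ✓ → 212
review_id=79: ✓ → 235
verified_sum = 203 + 216 + 250 + 61 + 219 + 119 + 118 + 164 + 212 + 235 = 1797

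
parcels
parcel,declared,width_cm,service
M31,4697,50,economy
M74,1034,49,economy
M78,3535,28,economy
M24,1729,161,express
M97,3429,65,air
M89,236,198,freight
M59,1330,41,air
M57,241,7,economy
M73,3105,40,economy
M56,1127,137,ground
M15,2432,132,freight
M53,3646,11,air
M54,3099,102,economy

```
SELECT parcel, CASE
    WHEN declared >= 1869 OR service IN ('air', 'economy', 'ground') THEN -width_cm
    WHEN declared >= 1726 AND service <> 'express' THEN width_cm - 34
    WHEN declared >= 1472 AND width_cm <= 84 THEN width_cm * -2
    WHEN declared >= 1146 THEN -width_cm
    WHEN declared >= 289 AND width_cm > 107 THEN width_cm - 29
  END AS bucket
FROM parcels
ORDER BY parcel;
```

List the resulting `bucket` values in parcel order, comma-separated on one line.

-132, -161, -50, -11, -102, -137, -7, -41, -40, -49, -28, NULL, -65

parcel=M15: declared >= 1869 OR service IN ('air', 'economy', 'ground') → -132
parcel=M24: declared >= 1146 → -161
parcel=M31: declared >= 1869 OR service IN ('air', 'economy', 'ground') → -50
parcel=M53: declared >= 1869 OR service IN ('air', 'economy', 'ground') → -11
parcel=M54: declared >= 1869 OR service IN ('air', 'economy', 'ground') → -102
parcel=M56: declared >= 1869 OR service IN ('air', 'economy', 'ground') → -137
parcel=M57: declared >= 1869 OR service IN ('air', 'economy', 'ground') → -7
parcel=M59: declared >= 1869 OR service IN ('air', 'economy', 'ground') → -41
parcel=M73: declared >= 1869 OR service IN ('air', 'economy', 'ground') → -40
parcel=M74: declared >= 1869 OR service IN ('air', 'economy', 'ground') → -49
parcel=M78: declared >= 1869 OR service IN ('air', 'economy', 'ground') → -28
parcel=M89: (no match → NULL) → NULL
parcel=M97: declared >= 1869 OR service IN ('air', 'economy', 'ground') → -65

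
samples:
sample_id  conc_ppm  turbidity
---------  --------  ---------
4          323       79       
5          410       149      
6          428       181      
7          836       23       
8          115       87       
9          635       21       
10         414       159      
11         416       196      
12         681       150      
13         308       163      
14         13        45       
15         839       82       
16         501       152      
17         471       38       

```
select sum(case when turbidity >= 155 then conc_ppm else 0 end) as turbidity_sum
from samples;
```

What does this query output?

sample_id=4: ✗
sample_id=5: ✗
sample_id=6: ✓ → 428
sample_id=7: ✗
sample_id=8: ✗
sample_id=9: ✗
sample_id=10: ✓ → 414
sample_id=11: ✓ → 416
sample_id=12: ✗
sample_id=13: ✓ → 308
sample_id=14: ✗
sample_id=15: ✗
sample_id=16: ✗
sample_id=17: ✗
turbidity_sum = 428 + 414 + 416 + 308 = 1566

1566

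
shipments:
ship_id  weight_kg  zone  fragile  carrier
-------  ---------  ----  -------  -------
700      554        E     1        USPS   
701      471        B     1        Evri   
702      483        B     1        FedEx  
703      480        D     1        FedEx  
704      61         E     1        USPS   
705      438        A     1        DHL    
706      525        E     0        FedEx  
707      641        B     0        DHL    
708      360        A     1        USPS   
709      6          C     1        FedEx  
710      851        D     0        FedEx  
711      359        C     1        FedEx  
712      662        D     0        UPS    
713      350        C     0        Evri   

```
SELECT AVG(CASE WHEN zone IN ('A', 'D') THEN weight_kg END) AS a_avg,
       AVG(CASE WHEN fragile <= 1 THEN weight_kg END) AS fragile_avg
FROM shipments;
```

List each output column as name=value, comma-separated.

[a_avg: zone IN ('A', 'D')]
ship_id=700: ✗
ship_id=701: ✗
ship_id=702: ✗
ship_id=703: ✓ → 480
ship_id=704: ✗
ship_id=705: ✓ → 438
ship_id=706: ✗
ship_id=707: ✗
ship_id=708: ✓ → 360
ship_id=709: ✗
ship_id=710: ✓ → 851
ship_id=711: ✗
ship_id=712: ✓ → 662
ship_id=713: ✗
a_avg = (480 + 438 + 360 + 851 + 662) / 5 = 558.2
—
[fragile_avg: fragile <= 1]
ship_id=700: ✓ → 554
ship_id=701: ✓ → 471
ship_id=702: ✓ → 483
ship_id=703: ✓ → 480
ship_id=704: ✓ → 61
ship_id=705: ✓ → 438
ship_id=706: ✓ → 525
ship_id=707: ✓ → 641
ship_id=708: ✓ → 360
ship_id=709: ✓ → 6
ship_id=710: ✓ → 851
ship_id=711: ✓ → 359
ship_id=712: ✓ → 662
ship_id=713: ✓ → 350
fragile_avg = (554 + 471 + 483 + 480 + 61 + 438 + 525 + 641 + 360 + 6 + 851 + 359 + 662 + 350) / 14 = 445.7857142857

a_avg=558.2, fragile_avg=445.7857142857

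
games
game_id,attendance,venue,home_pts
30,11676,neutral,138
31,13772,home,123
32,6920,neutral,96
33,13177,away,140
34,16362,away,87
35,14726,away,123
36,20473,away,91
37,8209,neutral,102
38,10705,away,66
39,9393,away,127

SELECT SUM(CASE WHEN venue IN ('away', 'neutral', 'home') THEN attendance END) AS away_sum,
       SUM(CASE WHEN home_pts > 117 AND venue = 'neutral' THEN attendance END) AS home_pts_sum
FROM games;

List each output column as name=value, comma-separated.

[away_sum: venue IN ('away', 'neutral', 'home')]
game_id=30: ✓ → 11676
game_id=31: ✓ → 13772
game_id=32: ✓ → 6920
game_id=33: ✓ → 13177
game_id=34: ✓ → 16362
game_id=35: ✓ → 14726
game_id=36: ✓ → 20473
game_id=37: ✓ → 8209
game_id=38: ✓ → 10705
game_id=39: ✓ → 9393
away_sum = 11676 + 13772 + 6920 + 13177 + 16362 + 14726 + 20473 + 8209 + 10705 + 9393 = 125413
—
[home_pts_sum: home_pts > 117 AND venue = 'neutral']
game_id=30: ✓ → 11676
game_id=31: ✗
game_id=32: ✗
game_id=33: ✗
game_id=34: ✗
game_id=35: ✗
game_id=36: ✗
game_id=37: ✗
game_id=38: ✗
game_id=39: ✗
home_pts_sum = 11676

away_sum=125413, home_pts_sum=11676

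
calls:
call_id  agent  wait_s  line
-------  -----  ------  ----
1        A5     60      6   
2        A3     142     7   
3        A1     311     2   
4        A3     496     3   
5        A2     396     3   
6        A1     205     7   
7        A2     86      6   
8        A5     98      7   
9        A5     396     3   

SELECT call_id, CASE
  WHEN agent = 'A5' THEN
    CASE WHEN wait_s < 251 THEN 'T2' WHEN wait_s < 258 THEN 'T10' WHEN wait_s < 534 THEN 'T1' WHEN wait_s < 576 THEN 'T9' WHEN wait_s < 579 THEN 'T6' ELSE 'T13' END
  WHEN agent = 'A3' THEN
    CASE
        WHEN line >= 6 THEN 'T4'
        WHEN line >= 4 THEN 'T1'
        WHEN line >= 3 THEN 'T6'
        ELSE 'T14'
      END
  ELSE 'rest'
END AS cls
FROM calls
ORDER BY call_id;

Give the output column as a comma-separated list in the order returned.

call_id=1: agent='A5' → inner[wait_s < 251] → T2
call_id=2: agent='A3' → inner[line >= 6] → T4
call_id=3: agent='A1' → outer ELSE → rest
call_id=4: agent='A3' → inner[line >= 3] → T6
call_id=5: agent='A2' → outer ELSE → rest
call_id=6: agent='A1' → outer ELSE → rest
call_id=7: agent='A2' → outer ELSE → rest
call_id=8: agent='A5' → inner[wait_s < 251] → T2
call_id=9: agent='A5' → inner[wait_s < 534] → T1

T2, T4, rest, T6, rest, rest, rest, T2, T1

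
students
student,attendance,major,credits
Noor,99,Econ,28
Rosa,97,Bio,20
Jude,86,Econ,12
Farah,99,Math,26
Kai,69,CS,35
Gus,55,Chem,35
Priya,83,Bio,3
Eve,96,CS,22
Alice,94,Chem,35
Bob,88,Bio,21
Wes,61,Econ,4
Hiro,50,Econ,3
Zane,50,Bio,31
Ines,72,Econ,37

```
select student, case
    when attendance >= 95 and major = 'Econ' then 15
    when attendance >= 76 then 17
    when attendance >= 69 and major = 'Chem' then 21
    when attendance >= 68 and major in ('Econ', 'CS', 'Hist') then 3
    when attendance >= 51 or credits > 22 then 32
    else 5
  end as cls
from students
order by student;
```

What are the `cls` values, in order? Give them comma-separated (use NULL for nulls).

17, 17, 17, 17, 32, 5, 3, 17, 3, 15, 17, 17, 32, 32

student=Alice: attendance >= 76 → 17
student=Bob: attendance >= 76 → 17
student=Eve: attendance >= 76 → 17
student=Farah: attendance >= 76 → 17
student=Gus: attendance >= 51 or credits > 22 → 32
student=Hiro: ELSE → 5
student=Ines: attendance >= 68 and major in ('Econ', 'CS', 'Hist') → 3
student=Jude: attendance >= 76 → 17
student=Kai: attendance >= 68 and major in ('Econ', 'CS', 'Hist') → 3
student=Noor: attendance >= 95 and major = 'Econ' → 15
student=Priya: attendance >= 76 → 17
student=Rosa: attendance >= 76 → 17
student=Wes: attendance >= 51 or credits > 22 → 32
student=Zane: attendance >= 51 or credits > 22 → 32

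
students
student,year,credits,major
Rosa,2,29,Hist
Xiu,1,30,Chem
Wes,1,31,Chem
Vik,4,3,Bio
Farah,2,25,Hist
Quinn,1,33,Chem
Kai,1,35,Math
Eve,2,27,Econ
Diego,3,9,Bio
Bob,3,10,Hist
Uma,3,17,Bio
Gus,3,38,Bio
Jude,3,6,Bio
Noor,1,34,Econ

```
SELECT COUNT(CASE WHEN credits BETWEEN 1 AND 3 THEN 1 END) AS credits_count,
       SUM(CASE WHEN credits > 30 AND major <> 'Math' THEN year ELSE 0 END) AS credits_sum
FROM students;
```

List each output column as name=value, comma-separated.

credits_count=1, credits_sum=6

[credits_count: credits BETWEEN 1 AND 3]
student=Rosa: ✗
student=Xiu: ✗
student=Wes: ✗
student=Vik: ✓ → 1
student=Farah: ✗
student=Quinn: ✗
student=Kai: ✗
student=Eve: ✗
student=Diego: ✗
student=Bob: ✗
student=Uma: ✗
student=Gus: ✗
student=Jude: ✗
student=Noor: ✗
credits_count = COUNT(1) = 1
—
[credits_sum: credits > 30 AND major <> 'Math']
student=Rosa: ✗
student=Xiu: ✗
student=Wes: ✓ → 1
student=Vik: ✗
student=Farah: ✗
student=Quinn: ✓ → 1
student=Kai: ✗
student=Eve: ✗
student=Diego: ✗
student=Bob: ✗
student=Uma: ✗
student=Gus: ✓ → 3
student=Jude: ✗
student=Noor: ✓ → 1
credits_sum = 1 + 1 + 3 + 1 = 6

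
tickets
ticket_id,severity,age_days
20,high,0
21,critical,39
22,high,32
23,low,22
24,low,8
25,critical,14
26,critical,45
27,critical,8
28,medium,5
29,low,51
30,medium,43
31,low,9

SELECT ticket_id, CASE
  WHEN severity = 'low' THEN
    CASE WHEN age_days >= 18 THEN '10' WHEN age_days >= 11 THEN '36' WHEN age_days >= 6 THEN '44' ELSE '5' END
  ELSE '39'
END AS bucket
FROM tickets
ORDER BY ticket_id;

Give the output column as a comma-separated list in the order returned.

39, 39, 39, 10, 44, 39, 39, 39, 39, 10, 39, 44

ticket_id=20: severity='high' → outer ELSE → 39
ticket_id=21: severity='critical' → outer ELSE → 39
ticket_id=22: severity='high' → outer ELSE → 39
ticket_id=23: severity='low' → inner[age_days >= 18] → 10
ticket_id=24: severity='low' → inner[age_days >= 6] → 44
ticket_id=25: severity='critical' → outer ELSE → 39
ticket_id=26: severity='critical' → outer ELSE → 39
ticket_id=27: severity='critical' → outer ELSE → 39
ticket_id=28: severity='medium' → outer ELSE → 39
ticket_id=29: severity='low' → inner[age_days >= 18] → 10
ticket_id=30: severity='medium' → outer ELSE → 39
ticket_id=31: severity='low' → inner[age_days >= 6] → 44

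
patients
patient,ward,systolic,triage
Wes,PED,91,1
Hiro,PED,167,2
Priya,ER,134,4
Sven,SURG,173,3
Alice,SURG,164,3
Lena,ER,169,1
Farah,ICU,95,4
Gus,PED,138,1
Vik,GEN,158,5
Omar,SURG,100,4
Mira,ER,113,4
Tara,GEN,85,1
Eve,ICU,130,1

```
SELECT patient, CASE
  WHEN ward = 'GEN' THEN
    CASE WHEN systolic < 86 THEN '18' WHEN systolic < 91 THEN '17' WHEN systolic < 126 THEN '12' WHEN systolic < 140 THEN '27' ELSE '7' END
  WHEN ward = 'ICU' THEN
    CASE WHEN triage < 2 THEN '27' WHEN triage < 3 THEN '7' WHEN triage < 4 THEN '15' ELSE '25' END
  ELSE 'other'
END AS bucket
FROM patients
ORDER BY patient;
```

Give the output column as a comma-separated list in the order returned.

other, 27, 25, other, other, other, other, other, other, other, 18, 7, other

patient=Alice: ward='SURG' → outer ELSE → other
patient=Eve: ward='ICU' → inner[triage < 2] → 27
patient=Farah: ward='ICU' → inner[ELSE] → 25
patient=Gus: ward='PED' → outer ELSE → other
patient=Hiro: ward='PED' → outer ELSE → other
patient=Lena: ward='ER' → outer ELSE → other
patient=Mira: ward='ER' → outer ELSE → other
patient=Omar: ward='SURG' → outer ELSE → other
patient=Priya: ward='ER' → outer ELSE → other
patient=Sven: ward='SURG' → outer ELSE → other
patient=Tara: ward='GEN' → inner[systolic < 86] → 18
patient=Vik: ward='GEN' → inner[ELSE] → 7
patient=Wes: ward='PED' → outer ELSE → other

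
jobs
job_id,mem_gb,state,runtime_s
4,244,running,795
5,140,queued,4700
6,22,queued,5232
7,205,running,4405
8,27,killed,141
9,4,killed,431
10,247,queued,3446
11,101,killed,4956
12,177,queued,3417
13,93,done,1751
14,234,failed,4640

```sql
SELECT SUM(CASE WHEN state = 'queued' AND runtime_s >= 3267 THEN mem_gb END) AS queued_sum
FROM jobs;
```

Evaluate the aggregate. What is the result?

job_id=4: ✗
job_id=5: ✓ → 140
job_id=6: ✓ → 22
job_id=7: ✗
job_id=8: ✗
job_id=9: ✗
job_id=10: ✓ → 247
job_id=11: ✗
job_id=12: ✓ → 177
job_id=13: ✗
job_id=14: ✗
queued_sum = 140 + 22 + 247 + 177 = 586

586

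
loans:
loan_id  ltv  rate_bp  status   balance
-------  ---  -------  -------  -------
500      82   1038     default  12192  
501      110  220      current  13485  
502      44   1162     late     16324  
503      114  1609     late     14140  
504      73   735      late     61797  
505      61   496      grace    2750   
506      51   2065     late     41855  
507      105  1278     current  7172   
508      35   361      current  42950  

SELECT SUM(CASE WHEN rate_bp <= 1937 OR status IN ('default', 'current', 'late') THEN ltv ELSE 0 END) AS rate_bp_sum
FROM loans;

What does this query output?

loan_id=500: ✓ → 82
loan_id=501: ✓ → 110
loan_id=502: ✓ → 44
loan_id=503: ✓ → 114
loan_id=504: ✓ → 73
loan_id=505: ✓ → 61
loan_id=506: ✓ → 51
loan_id=507: ✓ → 105
loan_id=508: ✓ → 35
rate_bp_sum = 82 + 110 + 44 + 114 + 73 + 61 + 51 + 105 + 35 = 675

675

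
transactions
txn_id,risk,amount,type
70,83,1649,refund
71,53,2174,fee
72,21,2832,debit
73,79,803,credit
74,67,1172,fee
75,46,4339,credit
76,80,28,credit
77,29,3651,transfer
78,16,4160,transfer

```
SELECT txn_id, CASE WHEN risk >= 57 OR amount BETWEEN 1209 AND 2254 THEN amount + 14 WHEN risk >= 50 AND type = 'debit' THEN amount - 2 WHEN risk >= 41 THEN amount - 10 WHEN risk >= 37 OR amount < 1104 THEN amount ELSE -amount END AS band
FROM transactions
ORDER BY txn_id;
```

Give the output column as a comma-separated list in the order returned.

txn_id=70: risk >= 57 OR amount BETWEEN 1209 AND 2254 → 1663
txn_id=71: risk >= 57 OR amount BETWEEN 1209 AND 2254 → 2188
txn_id=72: ELSE → -2832
txn_id=73: risk >= 57 OR amount BETWEEN 1209 AND 2254 → 817
txn_id=74: risk >= 57 OR amount BETWEEN 1209 AND 2254 → 1186
txn_id=75: risk >= 41 → 4329
txn_id=76: risk >= 57 OR amount BETWEEN 1209 AND 2254 → 42
txn_id=77: ELSE → -3651
txn_id=78: ELSE → -4160

1663, 2188, -2832, 817, 1186, 4329, 42, -3651, -4160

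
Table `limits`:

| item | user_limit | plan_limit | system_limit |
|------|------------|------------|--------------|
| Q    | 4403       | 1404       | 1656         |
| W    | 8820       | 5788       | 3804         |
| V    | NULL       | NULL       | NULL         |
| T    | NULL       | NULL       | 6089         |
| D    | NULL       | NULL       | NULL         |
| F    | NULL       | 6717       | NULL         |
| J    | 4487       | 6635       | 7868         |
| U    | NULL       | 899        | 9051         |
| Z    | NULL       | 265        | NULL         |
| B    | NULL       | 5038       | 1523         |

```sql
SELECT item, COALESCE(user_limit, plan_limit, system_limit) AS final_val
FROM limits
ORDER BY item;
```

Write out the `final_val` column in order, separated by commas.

item=B: user_limit=NULL, plan_limit=5038 → 5038
item=D: user_limit=NULL, plan_limit=NULL, system_limit=NULL (all NULL) → NULL
item=F: user_limit=NULL, plan_limit=6717 → 6717
item=J: user_limit=4487 → 4487
item=Q: user_limit=4403 → 4403
item=T: user_limit=NULL, plan_limit=NULL, system_limit=6089 → 6089
item=U: user_limit=NULL, plan_limit=899 → 899
item=V: user_limit=NULL, plan_limit=NULL, system_limit=NULL (all NULL) → NULL
item=W: user_limit=8820 → 8820
item=Z: user_limit=NULL, plan_limit=265 → 265

5038, NULL, 6717, 4487, 4403, 6089, 899, NULL, 8820, 265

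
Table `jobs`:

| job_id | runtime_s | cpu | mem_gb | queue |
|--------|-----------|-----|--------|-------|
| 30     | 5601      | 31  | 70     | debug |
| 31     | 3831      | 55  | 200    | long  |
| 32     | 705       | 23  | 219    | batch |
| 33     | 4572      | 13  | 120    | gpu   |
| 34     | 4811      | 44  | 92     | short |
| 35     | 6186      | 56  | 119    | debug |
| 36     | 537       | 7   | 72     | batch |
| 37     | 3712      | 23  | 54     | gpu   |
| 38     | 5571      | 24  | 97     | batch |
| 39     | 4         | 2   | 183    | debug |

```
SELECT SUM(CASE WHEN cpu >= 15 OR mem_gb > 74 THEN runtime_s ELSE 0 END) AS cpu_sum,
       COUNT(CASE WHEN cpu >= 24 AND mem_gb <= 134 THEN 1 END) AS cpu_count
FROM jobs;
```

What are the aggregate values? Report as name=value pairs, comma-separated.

cpu_sum=34993, cpu_count=4

[cpu_sum: cpu >= 15 OR mem_gb > 74]
job_id=30: ✓ → 5601
job_id=31: ✓ → 3831
job_id=32: ✓ → 705
job_id=33: ✓ → 4572
job_id=34: ✓ → 4811
job_id=35: ✓ → 6186
job_id=36: ✗
job_id=37: ✓ → 3712
job_id=38: ✓ → 5571
job_id=39: ✓ → 4
cpu_sum = 5601 + 3831 + 705 + 4572 + 4811 + 6186 + 3712 + 5571 + 4 = 34993
—
[cpu_count: cpu >= 24 AND mem_gb <= 134]
job_id=30: ✓ → 1
job_id=31: ✗
job_id=32: ✗
job_id=33: ✗
job_id=34: ✓ → 1
job_id=35: ✓ → 1
job_id=36: ✗
job_id=37: ✗
job_id=38: ✓ → 1
job_id=39: ✗
cpu_count = COUNT(1, 1, 1, 1) = 4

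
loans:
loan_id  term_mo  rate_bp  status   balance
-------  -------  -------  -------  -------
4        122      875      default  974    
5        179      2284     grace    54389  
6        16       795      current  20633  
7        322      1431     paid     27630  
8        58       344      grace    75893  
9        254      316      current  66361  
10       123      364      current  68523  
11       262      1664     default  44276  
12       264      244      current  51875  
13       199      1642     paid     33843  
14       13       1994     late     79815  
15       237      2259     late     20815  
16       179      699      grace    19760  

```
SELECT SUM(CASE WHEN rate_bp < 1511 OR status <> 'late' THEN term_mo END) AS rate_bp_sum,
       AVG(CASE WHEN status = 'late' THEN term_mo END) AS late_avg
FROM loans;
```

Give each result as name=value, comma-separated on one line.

[rate_bp_sum: rate_bp < 1511 OR status <> 'late']
loan_id=4: ✓ → 122
loan_id=5: ✓ → 179
loan_id=6: ✓ → 16
loan_id=7: ✓ → 322
loan_id=8: ✓ → 58
loan_id=9: ✓ → 254
loan_id=10: ✓ → 123
loan_id=11: ✓ → 262
loan_id=12: ✓ → 264
loan_id=13: ✓ → 199
loan_id=14: ✗
loan_id=15: ✗
loan_id=16: ✓ → 179
rate_bp_sum = 122 + 179 + 16 + 322 + 58 + 254 + 123 + 262 + 264 + 199 + 179 = 1978
—
[late_avg: status = 'late']
loan_id=4: ✗
loan_id=5: ✗
loan_id=6: ✗
loan_id=7: ✗
loan_id=8: ✗
loan_id=9: ✗
loan_id=10: ✗
loan_id=11: ✗
loan_id=12: ✗
loan_id=13: ✗
loan_id=14: ✓ → 13
loan_id=15: ✓ → 237
loan_id=16: ✗
late_avg = (13 + 237) / 2 = 125

rate_bp_sum=1978, late_avg=125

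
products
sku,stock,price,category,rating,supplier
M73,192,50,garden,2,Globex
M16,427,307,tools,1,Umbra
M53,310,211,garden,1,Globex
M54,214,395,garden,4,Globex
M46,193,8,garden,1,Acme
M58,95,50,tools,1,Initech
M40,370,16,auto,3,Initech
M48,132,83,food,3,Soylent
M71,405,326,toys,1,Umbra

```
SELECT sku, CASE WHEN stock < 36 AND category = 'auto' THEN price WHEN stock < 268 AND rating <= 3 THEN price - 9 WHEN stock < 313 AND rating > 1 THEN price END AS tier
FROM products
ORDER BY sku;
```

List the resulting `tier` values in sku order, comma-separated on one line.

NULL, NULL, -1, 74, NULL, 395, 41, NULL, 41

sku=M16: (no match → NULL) → NULL
sku=M40: (no match → NULL) → NULL
sku=M46: stock < 268 AND rating <= 3 → -1
sku=M48: stock < 268 AND rating <= 3 → 74
sku=M53: (no match → NULL) → NULL
sku=M54: stock < 313 AND rating > 1 → 395
sku=M58: stock < 268 AND rating <= 3 → 41
sku=M71: (no match → NULL) → NULL
sku=M73: stock < 268 AND rating <= 3 → 41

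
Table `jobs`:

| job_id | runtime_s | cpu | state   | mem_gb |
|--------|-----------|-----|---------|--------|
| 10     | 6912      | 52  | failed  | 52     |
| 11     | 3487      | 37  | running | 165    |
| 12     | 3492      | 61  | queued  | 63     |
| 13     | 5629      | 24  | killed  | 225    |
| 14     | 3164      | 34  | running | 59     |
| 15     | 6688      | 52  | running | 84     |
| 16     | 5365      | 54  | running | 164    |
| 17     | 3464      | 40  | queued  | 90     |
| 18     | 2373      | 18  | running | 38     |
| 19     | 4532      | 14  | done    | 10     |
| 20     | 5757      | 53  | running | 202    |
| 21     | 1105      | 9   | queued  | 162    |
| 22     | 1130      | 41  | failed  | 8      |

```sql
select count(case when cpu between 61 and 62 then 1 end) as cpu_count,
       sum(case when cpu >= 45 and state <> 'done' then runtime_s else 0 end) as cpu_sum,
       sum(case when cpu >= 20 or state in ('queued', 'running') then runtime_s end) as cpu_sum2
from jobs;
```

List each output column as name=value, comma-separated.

[cpu_count: cpu between 61 and 62]
job_id=10: ✗
job_id=11: ✗
job_id=12: ✓ → 1
job_id=13: ✗
job_id=14: ✗
job_id=15: ✗
job_id=16: ✗
job_id=17: ✗
job_id=18: ✗
job_id=19: ✗
job_id=20: ✗
job_id=21: ✗
job_id=22: ✗
cpu_count = COUNT(1) = 1
—
[cpu_sum: cpu >= 45 and state <> 'done']
job_id=10: ✓ → 6912
job_id=11: ✗
job_id=12: ✓ → 3492
job_id=13: ✗
job_id=14: ✗
job_id=15: ✓ → 6688
job_id=16: ✓ → 5365
job_id=17: ✗
job_id=18: ✗
job_id=19: ✗
job_id=20: ✓ → 5757
job_id=21: ✗
job_id=22: ✗
cpu_sum = 6912 + 3492 + 6688 + 5365 + 5757 = 28214
—
[cpu_sum2: cpu >= 20 or state in ('queued', 'running')]
job_id=10: ✓ → 6912
job_id=11: ✓ → 3487
job_id=12: ✓ → 3492
job_id=13: ✓ → 5629
job_id=14: ✓ → 3164
job_id=15: ✓ → 6688
job_id=16: ✓ → 5365
job_id=17: ✓ → 3464
job_id=18: ✓ → 2373
job_id=19: ✗
job_id=20: ✓ → 5757
job_id=21: ✓ → 1105
job_id=22: ✓ → 1130
cpu_sum2 = 6912 + 3487 + 3492 + 5629 + 3164 + 6688 + 5365 + 3464 + 2373 + 5757 + 1105 + 1130 = 48566

cpu_count=1, cpu_sum=28214, cpu_sum2=48566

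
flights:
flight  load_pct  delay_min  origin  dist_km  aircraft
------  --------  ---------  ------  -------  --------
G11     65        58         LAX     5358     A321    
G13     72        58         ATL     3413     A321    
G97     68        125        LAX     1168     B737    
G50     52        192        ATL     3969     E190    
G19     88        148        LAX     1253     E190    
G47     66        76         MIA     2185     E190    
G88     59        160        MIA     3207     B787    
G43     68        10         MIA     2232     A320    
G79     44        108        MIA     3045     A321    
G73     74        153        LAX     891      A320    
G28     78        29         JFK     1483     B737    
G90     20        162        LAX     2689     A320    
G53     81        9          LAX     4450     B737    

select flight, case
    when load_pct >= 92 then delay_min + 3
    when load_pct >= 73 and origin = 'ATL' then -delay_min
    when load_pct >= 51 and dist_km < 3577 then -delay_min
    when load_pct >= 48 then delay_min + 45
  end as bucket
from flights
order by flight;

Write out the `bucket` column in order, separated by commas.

flight=G11: load_pct >= 48 → 103
flight=G13: load_pct >= 51 and dist_km < 3577 → -58
flight=G19: load_pct >= 51 and dist_km < 3577 → -148
flight=G28: load_pct >= 51 and dist_km < 3577 → -29
flight=G43: load_pct >= 51 and dist_km < 3577 → -10
flight=G47: load_pct >= 51 and dist_km < 3577 → -76
flight=G50: load_pct >= 48 → 237
flight=G53: load_pct >= 48 → 54
flight=G73: load_pct >= 51 and dist_km < 3577 → -153
flight=G79: (no match → NULL) → NULL
flight=G88: load_pct >= 51 and dist_km < 3577 → -160
flight=G90: (no match → NULL) → NULL
flight=G97: load_pct >= 51 and dist_km < 3577 → -125

103, -58, -148, -29, -10, -76, 237, 54, -153, NULL, -160, NULL, -125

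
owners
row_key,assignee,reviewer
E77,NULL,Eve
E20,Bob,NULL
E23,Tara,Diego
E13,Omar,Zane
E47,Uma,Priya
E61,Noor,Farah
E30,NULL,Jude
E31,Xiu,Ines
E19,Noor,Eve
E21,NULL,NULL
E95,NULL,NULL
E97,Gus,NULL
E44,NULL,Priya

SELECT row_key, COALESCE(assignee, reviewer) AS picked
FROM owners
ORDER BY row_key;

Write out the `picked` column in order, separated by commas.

Omar, Noor, Bob, NULL, Tara, Jude, Xiu, Priya, Uma, Noor, Eve, NULL, Gus

row_key=E13: assignee=Omar → Omar
row_key=E19: assignee=Noor → Noor
row_key=E20: assignee=Bob → Bob
row_key=E21: assignee=NULL, reviewer=NULL (all NULL) → NULL
row_key=E23: assignee=Tara → Tara
row_key=E30: assignee=NULL, reviewer=Jude → Jude
row_key=E31: assignee=Xiu → Xiu
row_key=E44: assignee=NULL, reviewer=Priya → Priya
row_key=E47: assignee=Uma → Uma
row_key=E61: assignee=Noor → Noor
row_key=E77: assignee=NULL, reviewer=Eve → Eve
row_key=E95: assignee=NULL, reviewer=NULL (all NULL) → NULL
row_key=E97: assignee=Gus → Gus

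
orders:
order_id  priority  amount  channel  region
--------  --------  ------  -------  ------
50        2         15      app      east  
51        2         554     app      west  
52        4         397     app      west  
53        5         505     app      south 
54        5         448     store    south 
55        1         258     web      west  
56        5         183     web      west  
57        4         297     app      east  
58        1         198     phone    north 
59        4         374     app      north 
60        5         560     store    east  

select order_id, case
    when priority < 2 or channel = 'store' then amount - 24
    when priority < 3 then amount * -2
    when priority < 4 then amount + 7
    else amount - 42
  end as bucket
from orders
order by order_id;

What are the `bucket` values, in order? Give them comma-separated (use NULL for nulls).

-30, -1108, 355, 463, 424, 234, 141, 255, 174, 332, 536

order_id=50: priority < 3 → -30
order_id=51: priority < 3 → -1108
order_id=52: ELSE → 355
order_id=53: ELSE → 463
order_id=54: priority < 2 or channel = 'store' → 424
order_id=55: priority < 2 or channel = 'store' → 234
order_id=56: ELSE → 141
order_id=57: ELSE → 255
order_id=58: priority < 2 or channel = 'store' → 174
order_id=59: ELSE → 332
order_id=60: priority < 2 or channel = 'store' → 536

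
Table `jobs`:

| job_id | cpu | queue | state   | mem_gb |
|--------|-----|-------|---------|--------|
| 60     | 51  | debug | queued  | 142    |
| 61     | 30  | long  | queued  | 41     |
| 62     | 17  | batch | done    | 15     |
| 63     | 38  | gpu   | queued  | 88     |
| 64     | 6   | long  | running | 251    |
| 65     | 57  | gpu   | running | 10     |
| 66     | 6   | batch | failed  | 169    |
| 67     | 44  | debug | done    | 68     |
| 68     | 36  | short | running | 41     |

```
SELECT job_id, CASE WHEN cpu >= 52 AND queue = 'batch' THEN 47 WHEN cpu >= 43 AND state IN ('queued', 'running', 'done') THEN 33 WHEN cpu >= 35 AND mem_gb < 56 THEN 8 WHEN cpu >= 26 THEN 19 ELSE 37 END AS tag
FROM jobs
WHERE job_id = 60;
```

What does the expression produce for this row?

33

job_id = 60: cpu=51, queue=debug, state=queued, mem_gb=142.
cpu >= 52 AND queue = 'batch' → false
cpu >= 43 AND state IN ('queued', 'running', 'done') → true → 33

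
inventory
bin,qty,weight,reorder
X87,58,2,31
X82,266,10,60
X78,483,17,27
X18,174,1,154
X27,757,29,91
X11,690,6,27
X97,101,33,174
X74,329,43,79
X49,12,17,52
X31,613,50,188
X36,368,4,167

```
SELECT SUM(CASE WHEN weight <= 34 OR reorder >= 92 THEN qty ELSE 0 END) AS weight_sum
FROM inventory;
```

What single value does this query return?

3522

bin=X87: ✓ → 58
bin=X82: ✓ → 266
bin=X78: ✓ → 483
bin=X18: ✓ → 174
bin=X27: ✓ → 757
bin=X11: ✓ → 690
bin=X97: ✓ → 101
bin=X74: ✗
bin=X49: ✓ → 12
bin=X31: ✓ → 613
bin=X36: ✓ → 368
weight_sum = 58 + 266 + 483 + 174 + 757 + 690 + 101 + 12 + 613 + 368 = 3522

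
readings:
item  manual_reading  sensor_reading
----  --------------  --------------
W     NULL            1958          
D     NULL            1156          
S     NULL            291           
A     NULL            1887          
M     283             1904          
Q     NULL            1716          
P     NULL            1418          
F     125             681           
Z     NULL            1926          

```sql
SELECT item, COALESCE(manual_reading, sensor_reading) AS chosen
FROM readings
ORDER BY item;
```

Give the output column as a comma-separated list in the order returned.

item=A: manual_reading=NULL, sensor_reading=1887 → 1887
item=D: manual_reading=NULL, sensor_reading=1156 → 1156
item=F: manual_reading=125 → 125
item=M: manual_reading=283 → 283
item=P: manual_reading=NULL, sensor_reading=1418 → 1418
item=Q: manual_reading=NULL, sensor_reading=1716 → 1716
item=S: manual_reading=NULL, sensor_reading=291 → 291
item=W: manual_reading=NULL, sensor_reading=1958 → 1958
item=Z: manual_reading=NULL, sensor_reading=1926 → 1926

1887, 1156, 125, 283, 1418, 1716, 291, 1958, 1926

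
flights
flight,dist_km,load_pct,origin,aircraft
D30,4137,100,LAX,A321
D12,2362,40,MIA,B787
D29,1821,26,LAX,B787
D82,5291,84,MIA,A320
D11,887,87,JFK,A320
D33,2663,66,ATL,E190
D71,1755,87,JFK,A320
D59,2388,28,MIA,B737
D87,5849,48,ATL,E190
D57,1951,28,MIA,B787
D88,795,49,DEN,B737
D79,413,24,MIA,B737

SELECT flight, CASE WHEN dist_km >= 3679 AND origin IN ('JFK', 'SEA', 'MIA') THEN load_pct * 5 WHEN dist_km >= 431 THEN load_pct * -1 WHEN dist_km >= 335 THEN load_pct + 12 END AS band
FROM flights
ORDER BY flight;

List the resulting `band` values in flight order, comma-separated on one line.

-87, -40, -26, -100, -66, -28, -28, -87, 36, 420, -48, -49

flight=D11: dist_km >= 431 → -87
flight=D12: dist_km >= 431 → -40
flight=D29: dist_km >= 431 → -26
flight=D30: dist_km >= 431 → -100
flight=D33: dist_km >= 431 → -66
flight=D57: dist_km >= 431 → -28
flight=D59: dist_km >= 431 → -28
flight=D71: dist_km >= 431 → -87
flight=D79: dist_km >= 335 → 36
flight=D82: dist_km >= 3679 AND origin IN ('JFK', 'SEA', 'MIA') → 420
flight=D87: dist_km >= 431 → -48
flight=D88: dist_km >= 431 → -49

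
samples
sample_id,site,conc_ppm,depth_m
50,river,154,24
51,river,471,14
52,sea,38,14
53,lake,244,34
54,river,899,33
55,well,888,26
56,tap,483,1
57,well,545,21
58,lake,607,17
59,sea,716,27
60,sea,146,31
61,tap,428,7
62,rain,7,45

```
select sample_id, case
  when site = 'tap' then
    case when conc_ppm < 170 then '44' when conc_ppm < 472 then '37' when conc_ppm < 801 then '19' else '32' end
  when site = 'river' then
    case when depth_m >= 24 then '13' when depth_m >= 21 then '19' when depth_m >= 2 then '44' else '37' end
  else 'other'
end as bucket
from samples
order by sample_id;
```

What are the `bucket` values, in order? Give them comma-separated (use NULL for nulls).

sample_id=50: site='river' → inner[depth_m >= 24] → 13
sample_id=51: site='river' → inner[depth_m >= 2] → 44
sample_id=52: site='sea' → outer ELSE → other
sample_id=53: site='lake' → outer ELSE → other
sample_id=54: site='river' → inner[depth_m >= 24] → 13
sample_id=55: site='well' → outer ELSE → other
sample_id=56: site='tap' → inner[conc_ppm < 801] → 19
sample_id=57: site='well' → outer ELSE → other
sample_id=58: site='lake' → outer ELSE → other
sample_id=59: site='sea' → outer ELSE → other
sample_id=60: site='sea' → outer ELSE → other
sample_id=61: site='tap' → inner[conc_ppm < 472] → 37
sample_id=62: site='rain' → outer ELSE → other

13, 44, other, other, 13, other, 19, other, other, other, other, 37, other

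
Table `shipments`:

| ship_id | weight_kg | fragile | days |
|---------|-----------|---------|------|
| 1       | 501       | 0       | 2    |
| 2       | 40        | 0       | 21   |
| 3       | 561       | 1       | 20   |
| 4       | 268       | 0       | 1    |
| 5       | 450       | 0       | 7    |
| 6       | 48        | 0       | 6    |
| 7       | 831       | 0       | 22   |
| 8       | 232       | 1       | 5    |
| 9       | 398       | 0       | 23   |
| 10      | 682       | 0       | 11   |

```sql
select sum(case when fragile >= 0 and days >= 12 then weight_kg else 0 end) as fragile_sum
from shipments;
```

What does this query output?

ship_id=1: ✗
ship_id=2: ✓ → 40
ship_id=3: ✓ → 561
ship_id=4: ✗
ship_id=5: ✗
ship_id=6: ✗
ship_id=7: ✓ → 831
ship_id=8: ✗
ship_id=9: ✓ → 398
ship_id=10: ✗
fragile_sum = 40 + 561 + 831 + 398 = 1830

1830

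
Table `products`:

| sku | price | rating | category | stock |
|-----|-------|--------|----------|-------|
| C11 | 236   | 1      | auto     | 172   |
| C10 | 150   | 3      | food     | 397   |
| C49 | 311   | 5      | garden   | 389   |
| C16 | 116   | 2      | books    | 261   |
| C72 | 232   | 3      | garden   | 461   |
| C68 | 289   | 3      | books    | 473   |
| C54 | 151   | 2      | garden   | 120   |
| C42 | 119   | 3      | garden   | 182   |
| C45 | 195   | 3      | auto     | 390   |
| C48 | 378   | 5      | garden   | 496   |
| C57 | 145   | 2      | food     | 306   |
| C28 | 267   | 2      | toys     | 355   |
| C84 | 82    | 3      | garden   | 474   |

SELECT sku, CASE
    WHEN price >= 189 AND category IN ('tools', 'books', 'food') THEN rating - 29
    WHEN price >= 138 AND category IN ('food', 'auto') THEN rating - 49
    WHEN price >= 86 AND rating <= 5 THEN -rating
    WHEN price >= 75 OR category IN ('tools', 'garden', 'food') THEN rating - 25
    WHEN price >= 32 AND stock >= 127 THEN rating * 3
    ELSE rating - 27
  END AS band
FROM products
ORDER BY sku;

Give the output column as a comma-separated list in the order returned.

sku=C10: price >= 138 AND category IN ('food', 'auto') → -46
sku=C11: price >= 138 AND category IN ('food', 'auto') → -48
sku=C16: price >= 86 AND rating <= 5 → -2
sku=C28: price >= 86 AND rating <= 5 → -2
sku=C42: price >= 86 AND rating <= 5 → -3
sku=C45: price >= 138 AND category IN ('food', 'auto') → -46
sku=C48: price >= 86 AND rating <= 5 → -5
sku=C49: price >= 86 AND rating <= 5 → -5
sku=C54: price >= 86 AND rating <= 5 → -2
sku=C57: price >= 138 AND category IN ('food', 'auto') → -47
sku=C68: price >= 189 AND category IN ('tools', 'books', 'food') → -26
sku=C72: price >= 86 AND rating <= 5 → -3
sku=C84: price >= 75 OR category IN ('tools', 'garden', 'food') → -22

-46, -48, -2, -2, -3, -46, -5, -5, -2, -47, -26, -3, -22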